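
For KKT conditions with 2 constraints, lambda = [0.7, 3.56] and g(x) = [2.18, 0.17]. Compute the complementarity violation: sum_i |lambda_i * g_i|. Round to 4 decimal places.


KKT complementary slackness check:
lambda_1 * g_1 = 0.7 * 2.18 = 1.526
lambda_2 * g_2 = 3.56 * 0.17 = 0.6052
Total violation = 1.526 + 0.6052 = 2.1312


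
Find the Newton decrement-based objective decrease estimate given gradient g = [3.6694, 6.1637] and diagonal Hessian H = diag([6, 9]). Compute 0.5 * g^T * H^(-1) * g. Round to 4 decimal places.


Step 1: H is diagonal, so H^(-1) * g = [0.6116, 0.6849].
Step 2: g^T H^(-1) g = sum_i g_i^2 / H_ii
  = (3.6694)^2/6 + (6.1637)^2/9
  = 2.2441 + 4.2212 = 6.4653
Step 3: Objective decrease = 0.5 * g^T H^(-1) g = 3.2327


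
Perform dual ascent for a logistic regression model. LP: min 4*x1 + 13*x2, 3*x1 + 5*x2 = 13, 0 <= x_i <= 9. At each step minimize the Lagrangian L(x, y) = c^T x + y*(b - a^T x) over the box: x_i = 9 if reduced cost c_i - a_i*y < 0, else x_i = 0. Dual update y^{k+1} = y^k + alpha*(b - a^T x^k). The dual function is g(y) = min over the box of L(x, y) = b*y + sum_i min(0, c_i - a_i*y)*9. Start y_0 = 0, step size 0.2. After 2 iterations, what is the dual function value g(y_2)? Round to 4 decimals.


Dual ascent for LP: min 4*x1 + 13*x2, 3*x1 + 5*x2 = 13, 0 <= x_i <= 9
Step 1: y^k = 0.0, reduced costs: (4.0, 13.0)
  x^k = (0.0, 0.0), subgradient = b - a^T x = 13.0
  y^{k+1} = 0.0 + 0.2*13.0 = 2.6
Step 2: y^k = 2.6, reduced costs: (-3.8, 0.0)
  x^k = (9.0, 0.0), subgradient = b - a^T x = -14.0
  y^{k+1} = 2.6 + 0.2*-14.0 = -0.2
Dual objective at y_2 = -0.2: reduced costs (4.6, 14.0), box minimizer x = (0.0, 0.0)
g(y_2) = b*y + (c1 - a1*y)*x1 + (c2 - a2*y)*x2 = 13*(-0.2) + 4.6*0.0 + 14.0*0.0 = -2.6 + 0.0 + 0.0 = -2.6


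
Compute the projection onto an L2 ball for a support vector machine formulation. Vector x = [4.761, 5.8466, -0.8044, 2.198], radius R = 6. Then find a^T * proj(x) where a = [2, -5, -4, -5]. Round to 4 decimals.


Step 1: Compute ||x|| (intermediates to 6 decimals).
||x|| = sqrt(4.761^2 + 5.8466^2 + (-0.8044)^2 + 2.198^2) = 7.894816
Step 2: Project.
Since ||x|| > R, scale = R/||x|| = 6/7.894816 = 0.759992, proj(x) = scale * x
proj(x) = [3.618322, 4.443369, -0.611338, 1.670462]
Step 3: Dot product.
a^T * proj(x) = 2*3.618322 - 5*4.443369 - 4*(-0.611338) - 5*1.670462 = -20.8872


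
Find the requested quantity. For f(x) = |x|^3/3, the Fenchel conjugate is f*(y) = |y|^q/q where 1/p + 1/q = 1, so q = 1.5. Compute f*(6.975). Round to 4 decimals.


The conjugate exponent q satisfies 1/p + 1/q = 1.
p = 3, so q = 3/(3 - 1) = 1.5
|y|^q = 6.975^1.5 = 18.4211
f*(6.975) = 18.4211 / 1.5 = 12.2808


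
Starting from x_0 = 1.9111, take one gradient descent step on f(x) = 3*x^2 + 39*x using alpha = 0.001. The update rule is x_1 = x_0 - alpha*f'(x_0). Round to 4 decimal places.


We compute the gradient at x_0 and apply the update.
f'(x) = 6*x + 39
f'(1.9111) = 6*1.9111 + 39 = 50.4666
x_1 = 1.9111 - 0.001*50.4666 = 1.8606


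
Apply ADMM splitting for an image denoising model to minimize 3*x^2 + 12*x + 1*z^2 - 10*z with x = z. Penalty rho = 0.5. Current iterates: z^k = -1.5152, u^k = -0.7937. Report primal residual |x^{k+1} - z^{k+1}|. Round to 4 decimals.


ADMM iteration with rho = 0.5, z^k = -1.5152, u^k = -0.7937
Step 1: x-update.
Minimize 3*x^2 + 12*x + (0.5/2)*(x + 1.5152 - 0.7937)^2
FOC: (2*3 + 0.5)*x = -12 + 0.5*(-1.5152 + 0.7937)
x^{k+1} = -1.9017
Step 2: z-update.
Minimize 1*z^2 - 10*z + (0.5/2)*(-1.9017 - z - 0.7937)^2
FOC: (2*1 + 0.5)*z = 10 + 0.5*(-1.9017 - 0.7937)
z^{k+1} = 3.4609
Step 3: u-update.
u^{k+1} = -0.7937 - 1.9017 - 3.4609 = -6.1563
Step 4: Primal residual = |-1.9017 - 3.4609| = 5.3626


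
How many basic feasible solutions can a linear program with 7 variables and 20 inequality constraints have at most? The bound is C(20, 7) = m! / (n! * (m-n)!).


Each vertex corresponds to some choice of n active constraints out of m, so the number of vertices is at most C(m, n) = m! / (n!(m-n)!).
m = 20, n = 7
Numerator: 20 * 19 * 18 * 17 * 16 * 15 * 14
Denominator: 7! = 5040
C(20, 7) = 77520


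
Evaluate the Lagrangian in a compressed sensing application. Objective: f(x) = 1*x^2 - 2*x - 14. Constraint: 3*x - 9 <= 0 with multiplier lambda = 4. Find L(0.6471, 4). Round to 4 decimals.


Step 1: Evaluate f(x).
f(0.6471) = 1*0.6471^2 - 2*0.6471 - 14 = -14.8755
Step 2: Evaluate g(x).
g(0.6471) = 3*0.6471 - 9 = -7.0587
Step 3: Compute Lagrangian.
L = -14.8755 + 4*-7.0587 = -43.1103


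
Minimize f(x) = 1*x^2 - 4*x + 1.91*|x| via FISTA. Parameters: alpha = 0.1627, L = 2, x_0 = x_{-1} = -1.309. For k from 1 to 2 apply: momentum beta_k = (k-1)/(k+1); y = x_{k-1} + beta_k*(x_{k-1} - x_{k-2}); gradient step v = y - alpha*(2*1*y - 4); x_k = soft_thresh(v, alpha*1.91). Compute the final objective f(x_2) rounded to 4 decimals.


FISTA on f(x) = 1*x^2 - 4*x + 1.91*|x|
L = 2, alpha = 0.1627
Iteration 1: beta = 0.0, y = -1.309 + 0.0*(-1.309 + 1.309) = -1.309
  grad(y) = -6.618, v = y - alpha*grad = -0.2323
  prox(v) = soft_thresh(-0.2323, 0.3108) = 0.0
Iteration 2: beta = 0.3333, y = 0.0 + 0.3333*(0.0 + 1.309) = 0.4363
  grad(y) = -3.1273, v = y - alpha*grad = 0.9452
  prox(v) = soft_thresh(0.9452, 0.3108) = 0.6344
f(x_2) = 1*0.6344^2 - 4*0.6344 + 1.91*|0.6344| = -0.9234


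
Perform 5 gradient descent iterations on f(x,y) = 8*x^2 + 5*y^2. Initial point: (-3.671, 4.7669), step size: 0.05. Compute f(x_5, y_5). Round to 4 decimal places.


Gradient descent on f(x,y) = 8*x^2 + 5*y^2.
Starting point: (-3.671, 4.7669), alpha = 0.05
Step 1: grad_x = 2*8*-3.671 = -58.736, grad_y = 2*5*4.7669 = 47.669
  x_1 = -3.671 - 0.05*-58.736 = -0.7342
  y_1 = 4.7669 - 0.05*47.669 = 2.3835
Step 2: grad_x = 2*8*-0.7342 = -11.7472, grad_y = 2*5*2.3835 = 23.8345
  x_2 = -0.7342 - 0.05*-11.7472 = -0.1468
  y_2 = 2.3835 - 0.05*23.8345 = 1.1917
Step 3: grad_x = 2*8*-0.1468 = -2.3494, grad_y = 2*5*1.1917 = 11.9173
  x_3 = -0.1468 - 0.05*-2.3494 = -0.0294
  y_3 = 1.1917 - 0.05*11.9173 = 0.5959
Step 4: grad_x = 2*8*-0.0294 = -0.4699, grad_y = 2*5*0.5959 = 5.9586
  x_4 = -0.0294 - 0.05*-0.4699 = -0.0059
  y_4 = 0.5959 - 0.05*5.9586 = 0.2979
Step 5: grad_x = 2*8*-0.0059 = -0.094, grad_y = 2*5*0.2979 = 2.9793
  x_5 = -0.0059 - 0.05*-0.094 = -0.0012
  y_5 = 0.2979 - 0.05*2.9793 = 0.149
f(-0.0012, 0.149) = 8*(-0.0012)^2 + 5*0.149^2 = 0.111


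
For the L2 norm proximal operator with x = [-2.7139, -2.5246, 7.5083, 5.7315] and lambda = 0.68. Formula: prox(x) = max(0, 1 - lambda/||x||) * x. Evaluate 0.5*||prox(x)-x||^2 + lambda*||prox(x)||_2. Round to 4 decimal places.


Step 1: Compute ||x||.
||x|| = 10.1471
Step 2: Compute scaling factor.
scale = max(0, 1 - 0.68/10.1471) = 0.933
Step 3: prox(x) = [-2.532, -2.3554, 7.0051, 5.3474]
||prox(x)|| = 9.4671
Step 4: Proximal objective.
0.5*||prox-x||^2 = 0.2312
lambda*||prox|| = 6.4376
Total = 6.6688


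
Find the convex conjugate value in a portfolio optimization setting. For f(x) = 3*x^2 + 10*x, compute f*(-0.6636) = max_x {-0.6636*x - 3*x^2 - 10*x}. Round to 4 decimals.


f*(y) = sup_x {y*x - a*x^2 - b*x} = sup_x {(y-b)*x - a*x^2}
FOC: (y - b) - 2a*x = 0 => x* = (y - b)/(2a)
x* = (-0.6636 - 10)/(2*3) = -1.7773
f*(-0.6636) = (y-b)^2/(4a) = (-0.6636 - 10)^2/(4*3)
= 113.7124/12 = 9.476


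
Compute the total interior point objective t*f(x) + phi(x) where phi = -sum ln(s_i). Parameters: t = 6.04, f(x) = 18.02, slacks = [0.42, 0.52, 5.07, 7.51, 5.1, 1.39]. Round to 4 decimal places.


Step 1: Compute log-barrier.
ln values: [-0.8675, -0.6539, 1.6233, 2.0162, 1.6292, 0.3293]
phi = -(-0.8675 - 0.6539 + 1.6233 + 2.0162 + 1.6292 + 0.3293) = -4.0767
Step 2: Compute augmented objective.
t*f(x) = 6.04*18.02 = 108.8408
Total = 108.8408 - 4.0767 = 104.7641


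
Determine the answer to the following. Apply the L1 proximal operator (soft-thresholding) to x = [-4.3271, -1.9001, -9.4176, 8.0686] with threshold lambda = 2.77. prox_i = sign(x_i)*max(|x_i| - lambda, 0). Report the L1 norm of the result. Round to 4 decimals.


Soft-thresholding with lambda = 2.77:
prox(-4.3271) = sign(-4.3271)*max(|-4.3271| - 2.77, 0) = -1.5571
prox(-1.9001) = sign(-1.9001)*max(|-1.9001| - 2.77, 0) = 0.0
prox(-9.4176) = sign(-9.4176)*max(|-9.4176| - 2.77, 0) = -6.6476
prox(8.0686) = sign(8.0686)*max(|8.0686| - 2.77, 0) = 5.2986
prox(x) = [-1.5571, 0.0, -6.6476, 5.2986]
||prox(x)||_1 = 1.5571 + 0.0 + 6.6476 + 5.2986 = 13.5033


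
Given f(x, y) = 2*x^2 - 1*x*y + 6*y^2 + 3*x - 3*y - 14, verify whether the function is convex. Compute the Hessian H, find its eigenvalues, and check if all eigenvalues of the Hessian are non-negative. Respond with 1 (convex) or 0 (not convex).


The Hessian of f(x,y) = 2*x^2 - 1*x*y + 6*y^2 + 3*x - 3*y - 14 is:
H = [[4, -1], [-1, 12]]
Trace = 4 + 12 = 16
Determinant = 4*12 - (-1)^2 = 47
Discriminant = (16)^2 - 4*47 = 68.0
Eigenvalues: lambda_1 = 3.8769, lambda_2 = 12.1231
The function is convex.

1


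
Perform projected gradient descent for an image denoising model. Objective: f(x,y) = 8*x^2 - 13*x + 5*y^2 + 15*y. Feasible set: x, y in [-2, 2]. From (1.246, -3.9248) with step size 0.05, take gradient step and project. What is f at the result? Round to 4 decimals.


Step 1: Compute gradient at (1.246, -3.9248).
grad_x = 2*8*1.246 - 13 = 6.936
grad_y = 2*5*-3.9248 + 15 = -24.248
Step 2: Gradient step.
x_raw = 1.246 - 0.05*6.936 = 0.8992
y_raw = -3.9248 - 0.05*-24.248 = -2.7124
Step 3: Project onto [-2, 2].
x_proj = clip(0.8992) = 0.8992
y_proj = clip(-2.7124) = -2.0
Step 4: Evaluate f.
f(0.8992, -2.0) = -15.2211


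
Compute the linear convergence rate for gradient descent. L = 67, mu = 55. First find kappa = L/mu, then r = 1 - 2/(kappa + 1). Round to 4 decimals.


Step 1: Compute the condition number.
kappa = L/mu = 67/55 = 1.2182
Step 2: Compute the convergence rate.
r = 1 - 2/(kappa + 1) = 1 - 2*mu/(L + mu) = (L - mu)/(L + mu) = 12/122 = 0.0984


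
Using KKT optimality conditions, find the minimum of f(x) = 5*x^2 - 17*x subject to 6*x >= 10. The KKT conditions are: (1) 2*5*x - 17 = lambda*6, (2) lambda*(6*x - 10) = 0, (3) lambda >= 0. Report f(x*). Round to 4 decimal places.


Step 1: Try lambda = 0 (constraint inactive).
Stationarity: 2*5*x - 17 = 0
x* = 17/(2*5) = 1.7
Check constraint: 6*1.7 = 10.2 >= 10 -- satisfied.
Step 2: Compute optimal value.
f(x*) = 5*1.7^2 - 17*1.7 = -14.45


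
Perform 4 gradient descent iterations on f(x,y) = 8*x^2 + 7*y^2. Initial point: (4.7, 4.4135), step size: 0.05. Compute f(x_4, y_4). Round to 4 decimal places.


Gradient descent on f(x,y) = 8*x^2 + 7*y^2.
Starting point: (4.7, 4.4135), alpha = 0.05
Step 1: grad_x = 2*8*4.7 = 75.2, grad_y = 2*7*4.4135 = 61.789
  x_1 = 4.7 - 0.05*75.2 = 0.94
  y_1 = 4.4135 - 0.05*61.789 = 1.3241
Step 2: grad_x = 2*8*0.94 = 15.04, grad_y = 2*7*1.3241 = 18.5367
  x_2 = 0.94 - 0.05*15.04 = 0.188
  y_2 = 1.3241 - 0.05*18.5367 = 0.3972
Step 3: grad_x = 2*8*0.188 = 3.008, grad_y = 2*7*0.3972 = 5.561
  x_3 = 0.188 - 0.05*3.008 = 0.0376
  y_3 = 0.3972 - 0.05*5.561 = 0.1192
Step 4: grad_x = 2*8*0.0376 = 0.6016, grad_y = 2*7*0.1192 = 1.6683
  x_4 = 0.0376 - 0.05*0.6016 = 0.0075
  y_4 = 0.1192 - 0.05*1.6683 = 0.0357
f(0.0075, 0.0357) = 8*0.0075^2 + 7*0.0357^2 = 0.0094


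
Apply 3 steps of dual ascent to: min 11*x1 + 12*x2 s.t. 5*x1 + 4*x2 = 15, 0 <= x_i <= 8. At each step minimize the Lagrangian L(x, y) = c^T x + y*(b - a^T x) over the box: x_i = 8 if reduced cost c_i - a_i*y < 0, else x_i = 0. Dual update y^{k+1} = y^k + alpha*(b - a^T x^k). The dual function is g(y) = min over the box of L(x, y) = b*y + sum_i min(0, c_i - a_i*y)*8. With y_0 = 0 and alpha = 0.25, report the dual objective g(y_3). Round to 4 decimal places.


Dual ascent for LP: min 11*x1 + 12*x2, 5*x1 + 4*x2 = 15, 0 <= x_i <= 8
Step 1: y^k = 0.0, reduced costs: (11.0, 12.0)
  x^k = (0.0, 0.0), subgradient = b - a^T x = 15.0
  y^{k+1} = 0.0 + 0.25*15.0 = 3.75
Step 2: y^k = 3.75, reduced costs: (-7.75, -3.0)
  x^k = (8.0, 8.0), subgradient = b - a^T x = -57.0
  y^{k+1} = 3.75 + 0.25*-57.0 = -10.5
Step 3: y^k = -10.5, reduced costs: (63.5, 54.0)
  x^k = (0.0, 0.0), subgradient = b - a^T x = 15.0
  y^{k+1} = -10.5 + 0.25*15.0 = -6.75
Dual objective at y_3 = -6.75: reduced costs (44.75, 39.0), box minimizer x = (0.0, 0.0)
g(y_3) = b*y + (c1 - a1*y)*x1 + (c2 - a2*y)*x2 = 15*(-6.75) + 44.75*0.0 + 39.0*0.0 = -101.25 + 0.0 + 0.0 = -101.25


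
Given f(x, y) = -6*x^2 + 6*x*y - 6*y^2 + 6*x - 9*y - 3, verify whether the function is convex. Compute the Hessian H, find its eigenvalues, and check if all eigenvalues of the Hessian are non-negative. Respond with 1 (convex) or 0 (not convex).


The Hessian of f(x,y) = -6*x^2 + 6*x*y - 6*y^2 + 6*x - 9*y - 3 is:
H = [[-12, 6], [6, -12]]
Trace = -12 - 12 = -24
Determinant = -12*-12 - (6)^2 = 108
Discriminant = (-24)^2 - 4*108 = 144.0
Eigenvalues: lambda_1 = -18.0, lambda_2 = -6.0
The function is not convex.

0


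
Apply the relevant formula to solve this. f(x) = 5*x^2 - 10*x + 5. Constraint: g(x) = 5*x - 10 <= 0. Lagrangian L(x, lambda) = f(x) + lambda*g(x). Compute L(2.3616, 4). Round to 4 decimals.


Step 1: Evaluate f(x).
f(2.3616) = 5*2.3616^2 - 10*2.3616 + 5 = 9.2698
Step 2: Evaluate g(x).
g(2.3616) = 5*2.3616 - 10 = 1.808
Step 3: Compute Lagrangian.
L = 9.2698 + 4*1.808 = 16.5018


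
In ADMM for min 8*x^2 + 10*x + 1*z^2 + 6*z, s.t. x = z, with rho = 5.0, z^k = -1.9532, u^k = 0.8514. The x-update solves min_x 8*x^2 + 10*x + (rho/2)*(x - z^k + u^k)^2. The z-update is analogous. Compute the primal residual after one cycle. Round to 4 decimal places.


ADMM iteration with rho = 5.0, z^k = -1.9532, u^k = 0.8514
Step 1: x-update.
Minimize 8*x^2 + 10*x + (5.0/2)*(x + 1.9532 + 0.8514)^2
FOC: (2*8 + 5.0)*x = -10 + 5.0*(-1.9532 - 0.8514)
x^{k+1} = -1.144
Step 2: z-update.
Minimize 1*z^2 + 6*z + (5.0/2)*(-1.144 - z + 0.8514)^2
FOC: (2*1 + 5.0)*z = -6 + 5.0*(-1.144 + 0.8514)
z^{k+1} = -1.0661
Step 3: u-update.
u^{k+1} = 0.8514 - 1.144 + 1.0661 = 0.7736
Step 4: Primal residual = |-1.144 + 1.0661| = 0.0778


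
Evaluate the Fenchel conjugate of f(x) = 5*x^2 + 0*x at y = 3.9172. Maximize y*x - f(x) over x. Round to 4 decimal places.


f*(y) = sup_x {y*x - a*x^2 - b*x} = sup_x {(y-b)*x - a*x^2}
FOC: (y - b) - 2a*x = 0 => x* = (y - b)/(2a)
x* = (3.9172 - 0)/(2*5) = 0.3917
f*(3.9172) = (y-b)^2/(4a) = (3.9172 - 0)^2/(4*5)
= 15.3445/20 = 0.7672


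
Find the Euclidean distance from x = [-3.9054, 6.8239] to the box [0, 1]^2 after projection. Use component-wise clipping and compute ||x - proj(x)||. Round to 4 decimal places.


Project each component onto [0, 1].
clip(-3.9054) = 0.0, clip(6.8239) = 1.0
Projection = [0.0, 1.0]
Squared diffs: [15.2521, 33.9178]
Distance = sqrt(49.1699) = 7.0121


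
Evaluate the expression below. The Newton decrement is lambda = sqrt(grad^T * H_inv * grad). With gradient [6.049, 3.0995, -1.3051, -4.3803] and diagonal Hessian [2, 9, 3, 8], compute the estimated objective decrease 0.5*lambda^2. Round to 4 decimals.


Step 1: H is diagonal, so H^(-1) * g = [3.0245, 0.3444, -0.435, -0.5475].
Step 2: g^T H^(-1) g = sum_i g_i^2 / H_ii
  = (6.049)^2/2 + (3.0995)^2/9 + (-1.3051)^2/3 + (-4.3803)^2/8
  = 18.2952 + 1.0674 + 0.5678 + 2.3984 = 22.3288
Step 3: Objective decrease = 0.5 * g^T H^(-1) g = 11.1644


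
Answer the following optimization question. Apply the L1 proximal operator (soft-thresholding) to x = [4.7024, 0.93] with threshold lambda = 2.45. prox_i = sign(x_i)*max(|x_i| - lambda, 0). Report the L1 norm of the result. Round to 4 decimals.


Soft-thresholding with lambda = 2.45:
prox(4.7024) = sign(4.7024)*max(|4.7024| - 2.45, 0) = 2.2524
prox(0.93) = sign(0.93)*max(|0.93| - 2.45, 0) = 0.0
prox(x) = [2.2524, 0.0]
||prox(x)||_1 = 2.2524 + 0.0 = 2.2524


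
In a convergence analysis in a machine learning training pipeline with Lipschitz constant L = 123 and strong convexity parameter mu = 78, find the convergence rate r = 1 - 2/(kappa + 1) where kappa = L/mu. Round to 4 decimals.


Step 1: Compute the condition number.
kappa = L/mu = 123/78 = 1.5769
Step 2: Compute the convergence rate.
r = 1 - 2/(kappa + 1) = 1 - 2*mu/(L + mu) = (L - mu)/(L + mu) = 45/201 = 0.2239


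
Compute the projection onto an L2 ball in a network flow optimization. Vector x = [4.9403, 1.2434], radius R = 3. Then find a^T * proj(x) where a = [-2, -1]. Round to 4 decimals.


Step 1: Compute ||x|| (intermediates to 6 decimals).
||x|| = sqrt(4.9403^2 + 1.2434^2) = 5.09437
Step 2: Project.
Since ||x|| > R, scale = R/||x|| = 3/5.09437 = 0.588885, proj(x) = scale * x
proj(x) = [2.909269, 0.73222]
Step 3: Dot product.
a^T * proj(x) = -2*2.909269 - 1*0.73222 = -6.5508


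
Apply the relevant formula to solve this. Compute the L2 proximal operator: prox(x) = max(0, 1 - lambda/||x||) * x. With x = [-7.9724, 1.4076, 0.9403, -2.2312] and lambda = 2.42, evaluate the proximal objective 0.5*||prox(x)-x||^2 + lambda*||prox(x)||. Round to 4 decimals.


Step 1: Compute ||x||.
||x|| = 8.45
Step 2: Compute scaling factor.
scale = max(0, 1 - 2.42/8.45) = 0.7136
Step 3: prox(x) = [-5.6892, 1.0045, 0.671, -1.5922]
||prox(x)|| = 6.03
Step 4: Proximal objective.
0.5*||prox-x||^2 = 2.9282
lambda*||prox|| = 14.5926
Total = 17.5209


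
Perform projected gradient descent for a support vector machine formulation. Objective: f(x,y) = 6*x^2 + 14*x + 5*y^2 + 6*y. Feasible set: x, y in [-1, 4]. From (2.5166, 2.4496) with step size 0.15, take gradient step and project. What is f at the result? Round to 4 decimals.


Step 1: Compute gradient at (2.5166, 2.4496).
grad_x = 2*6*2.5166 + 14 = 44.1992
grad_y = 2*5*2.4496 + 6 = 30.496
Step 2: Gradient step.
x_raw = 2.5166 - 0.15*44.1992 = -4.1133
y_raw = 2.4496 - 0.15*30.496 = -2.1248
Step 3: Project onto [-1, 4].
x_proj = clip(-4.1133) = -1.0
y_proj = clip(-2.1248) = -1.0
Step 4: Evaluate f.
f(-1.0, -1.0) = -9.0


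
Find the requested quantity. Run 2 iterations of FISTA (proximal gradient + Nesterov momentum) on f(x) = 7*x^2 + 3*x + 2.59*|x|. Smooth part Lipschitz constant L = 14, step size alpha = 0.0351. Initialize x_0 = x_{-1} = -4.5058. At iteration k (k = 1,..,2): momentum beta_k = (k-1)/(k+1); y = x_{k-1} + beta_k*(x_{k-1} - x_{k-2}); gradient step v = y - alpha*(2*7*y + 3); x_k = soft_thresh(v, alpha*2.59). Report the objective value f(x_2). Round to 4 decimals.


FISTA on f(x) = 7*x^2 + 3*x + 2.59*|x|
L = 14, alpha = 0.0351
Iteration 1: beta = 0.0, y = -4.5058 + 0.0*(-4.5058 + 4.5058) = -4.5058
  grad(y) = -60.0812, v = y - alpha*grad = -2.3969
  prox(v) = soft_thresh(-2.3969, 0.0909) = -2.306
Iteration 2: beta = 0.3333, y = -2.306 + 0.3333*(-2.306 + 4.5058) = -1.5728
  grad(y) = -19.019, v = y - alpha*grad = -0.9052
  prox(v) = soft_thresh(-0.9052, 0.0909) = -0.8143
f(x_2) = 7*(-0.8143)^2 + 3*(-0.8143) + 2.59*|-0.8143| = 4.3078


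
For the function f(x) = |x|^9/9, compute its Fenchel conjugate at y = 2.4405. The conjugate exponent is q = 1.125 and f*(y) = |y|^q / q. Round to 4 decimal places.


The conjugate exponent q satisfies 1/p + 1/q = 1.
p = 9, so q = 9/(9 - 1) = 1.125
|y|^q = 2.4405^1.125 = 2.7284
f*(2.4405) = 2.7284 / 1.125 = 2.4253


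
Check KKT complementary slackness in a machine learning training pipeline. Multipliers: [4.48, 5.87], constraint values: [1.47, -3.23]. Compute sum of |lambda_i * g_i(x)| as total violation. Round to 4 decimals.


KKT complementary slackness check:
lambda_1 * g_1 = 4.48 * 1.47 = 6.5856
lambda_2 * g_2 = 5.87 * -3.23 = -18.9601
Total violation = 6.5856 + 18.9601 = 25.5457


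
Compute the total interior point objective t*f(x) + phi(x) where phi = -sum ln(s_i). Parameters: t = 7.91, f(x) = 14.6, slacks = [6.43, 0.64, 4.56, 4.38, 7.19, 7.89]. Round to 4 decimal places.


Step 1: Compute log-barrier.
ln values: [1.861, -0.4463, 1.5173, 1.477, 1.9727, 2.0656]
phi = -(1.861 - 0.4463 + 1.5173 + 1.477 + 1.9727 + 2.0656) = -8.4473
Step 2: Compute augmented objective.
t*f(x) = 7.91*14.6 = 115.486
Total = 115.486 - 8.4473 = 107.0387


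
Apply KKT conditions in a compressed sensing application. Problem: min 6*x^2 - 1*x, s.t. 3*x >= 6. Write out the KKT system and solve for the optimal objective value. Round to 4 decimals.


Step 1: Try lambda = 0 (constraint inactive).
x_unc = 1/(2*6) = 0.0833
Check: 3*0.0833 = 0.2499 < 6 -- violated!
Step 2: Constraint must be active: 3*x = 6
x* = 6/3 = 2.0
lambda = (2*6*2.0 - 1)/3 = 7.6667
Step 3: Compute optimal value.
f(x*) = 6*2.0^2 - 1*2.0 = 22.0


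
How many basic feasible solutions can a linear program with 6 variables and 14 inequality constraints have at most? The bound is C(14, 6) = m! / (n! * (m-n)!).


Each vertex corresponds to some choice of n active constraints out of m, so the number of vertices is at most C(m, n) = m! / (n!(m-n)!).
m = 14, n = 6
Numerator: 14 * 13 * 12 * 11 * 10 * 9
Denominator: 6! = 720
C(14, 6) = 3003


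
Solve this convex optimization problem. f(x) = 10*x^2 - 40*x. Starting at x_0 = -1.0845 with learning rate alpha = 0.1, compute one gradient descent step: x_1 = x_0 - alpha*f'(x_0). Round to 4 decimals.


We compute the gradient at x_0 and apply the update.
f'(x) = 20*x - 40
f'(-1.0845) = 20*-1.0845 - 40 = -61.69
x_1 = -1.0845 - 0.1*-61.69 = 5.0845


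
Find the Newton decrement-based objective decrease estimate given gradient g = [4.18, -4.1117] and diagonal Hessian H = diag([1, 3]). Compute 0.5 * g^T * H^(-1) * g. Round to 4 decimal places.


Step 1: H is diagonal, so H^(-1) * g = [4.18, -1.3706].
Step 2: g^T H^(-1) g = sum_i g_i^2 / H_ii
  = (4.18)^2/1 + (-4.1117)^2/3
  = 17.4724 + 5.6354 = 23.1078
Step 3: Objective decrease = 0.5 * g^T H^(-1) g = 11.5539


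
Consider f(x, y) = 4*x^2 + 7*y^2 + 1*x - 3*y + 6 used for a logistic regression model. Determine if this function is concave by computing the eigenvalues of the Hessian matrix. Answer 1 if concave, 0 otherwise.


The Hessian of f(x,y) = 4*x^2 + 7*y^2 + 1*x - 3*y + 6 is:
H = [[8, 0], [0, 14]]
Trace = 8 + 14 = 22
Determinant = 8*14 - (0)^2 = 112
Discriminant = (22)^2 - 4*112 = 36.0
Eigenvalues: lambda_1 = 8.0, lambda_2 = 14.0
The function is not concave.

0


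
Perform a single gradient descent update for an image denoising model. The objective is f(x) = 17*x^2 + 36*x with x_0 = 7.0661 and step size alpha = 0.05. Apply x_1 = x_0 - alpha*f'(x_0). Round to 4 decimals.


We compute the gradient at x_0 and apply the update.
f'(x) = 34*x + 36
f'(7.0661) = 34*7.0661 + 36 = 276.2474
x_1 = 7.0661 - 0.05*276.2474 = -6.7463


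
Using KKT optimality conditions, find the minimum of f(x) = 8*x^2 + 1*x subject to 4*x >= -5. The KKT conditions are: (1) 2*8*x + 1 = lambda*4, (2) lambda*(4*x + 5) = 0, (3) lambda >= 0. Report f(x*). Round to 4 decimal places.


Step 1: Try lambda = 0 (constraint inactive).
Stationarity: 2*8*x + 1 = 0
x* = -1/(2*8) = -0.0625
Check constraint: 4*-0.0625 = -0.25 >= -5 -- satisfied.
Step 2: Compute optimal value.
f(x*) = 8*(-0.0625)^2 + 1*(-0.0625) = -0.0313


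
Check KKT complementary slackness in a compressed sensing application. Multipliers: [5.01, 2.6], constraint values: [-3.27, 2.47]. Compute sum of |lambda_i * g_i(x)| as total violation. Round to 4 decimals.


KKT complementary slackness check:
lambda_1 * g_1 = 5.01 * -3.27 = -16.3827
lambda_2 * g_2 = 2.6 * 2.47 = 6.422
Total violation = 16.3827 + 6.422 = 22.8047


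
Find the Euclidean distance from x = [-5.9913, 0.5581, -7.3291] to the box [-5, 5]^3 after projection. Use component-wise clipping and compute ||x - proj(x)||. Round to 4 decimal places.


Project each component onto [-5, 5].
clip(-5.9913) = -5.0, clip(0.5581) = 0.5581, clip(-7.3291) = -5.0
Projection = [-5.0, 0.5581, -5.0]
Squared diffs: [0.9827, 0.0, 5.4247]
Distance = sqrt(6.4074) = 2.5313


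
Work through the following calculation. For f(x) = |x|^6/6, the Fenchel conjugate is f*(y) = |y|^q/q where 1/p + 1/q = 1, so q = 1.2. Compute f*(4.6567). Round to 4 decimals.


The conjugate exponent q satisfies 1/p + 1/q = 1.
p = 6, so q = 6/(6 - 1) = 1.2
|y|^q = 4.6567^1.2 = 6.3342
f*(4.6567) = 6.3342 / 1.2 = 5.2785


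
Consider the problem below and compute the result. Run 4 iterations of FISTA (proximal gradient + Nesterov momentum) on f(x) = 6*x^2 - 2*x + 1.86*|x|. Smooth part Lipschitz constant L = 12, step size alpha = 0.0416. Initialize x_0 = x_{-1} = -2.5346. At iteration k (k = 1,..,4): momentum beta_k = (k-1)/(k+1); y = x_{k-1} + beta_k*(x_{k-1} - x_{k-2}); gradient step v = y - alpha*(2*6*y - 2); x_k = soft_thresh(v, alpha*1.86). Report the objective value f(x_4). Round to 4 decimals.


FISTA on f(x) = 6*x^2 - 2*x + 1.86*|x|
L = 12, alpha = 0.0416
Iteration 1: beta = 0.0, y = -2.5346 + 0.0*(-2.5346 + 2.5346) = -2.5346
  grad(y) = -32.4152, v = y - alpha*grad = -1.1861
  prox(v) = soft_thresh(-1.1861, 0.0774) = -1.1088
Iteration 2: beta = 0.3333, y = -1.1088 + 0.3333*(-1.1088 + 2.5346) = -0.6335
  grad(y) = -9.6016, v = y - alpha*grad = -0.234
  prox(v) = soft_thresh(-0.234, 0.0774) = -0.1567
Iteration 3: beta = 0.5, y = -0.1567 + 0.5*(-0.1567 + 1.1088) = 0.3194
  grad(y) = 1.8325, v = y - alpha*grad = 0.2431
  prox(v) = soft_thresh(0.2431, 0.0774) = 0.1658
Iteration 4: beta = 0.6, y = 0.1658 + 0.6*(0.1658 + 0.1567) = 0.3592
  grad(y) = 2.3107, v = y - alpha*grad = 0.2631
  prox(v) = soft_thresh(0.2631, 0.0774) = 0.1857
f(x_4) = 6*0.1857^2 - 2*0.1857 + 1.86*|0.1857| = 0.181


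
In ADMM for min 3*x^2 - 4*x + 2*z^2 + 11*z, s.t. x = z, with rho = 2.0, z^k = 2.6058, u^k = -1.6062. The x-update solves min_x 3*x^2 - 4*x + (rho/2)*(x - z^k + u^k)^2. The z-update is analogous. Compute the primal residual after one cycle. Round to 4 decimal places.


ADMM iteration with rho = 2.0, z^k = 2.6058, u^k = -1.6062
Step 1: x-update.
Minimize 3*x^2 - 4*x + (2.0/2)*(x - 2.6058 - 1.6062)^2
FOC: (2*3 + 2.0)*x = 4 + 2.0*(2.6058 + 1.6062)
x^{k+1} = 1.553
Step 2: z-update.
Minimize 2*z^2 + 11*z + (2.0/2)*(1.553 - z - 1.6062)^2
FOC: (2*2 + 2.0)*z = -11 + 2.0*(1.553 - 1.6062)
z^{k+1} = -1.8511
Step 3: u-update.
u^{k+1} = -1.6062 + 1.553 + 1.8511 = 1.7979
Step 4: Primal residual = |1.553 + 1.8511| = 3.4041


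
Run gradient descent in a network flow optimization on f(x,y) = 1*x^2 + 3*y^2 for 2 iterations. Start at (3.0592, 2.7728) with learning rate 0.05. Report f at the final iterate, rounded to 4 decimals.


Gradient descent on f(x,y) = 1*x^2 + 3*y^2.
Starting point: (3.0592, 2.7728), alpha = 0.05
Step 1: grad_x = 2*1*3.0592 = 6.1184, grad_y = 2*3*2.7728 = 16.6368
  x_1 = 3.0592 - 0.05*6.1184 = 2.7533
  y_1 = 2.7728 - 0.05*16.6368 = 1.941
Step 2: grad_x = 2*1*2.7533 = 5.5066, grad_y = 2*3*1.941 = 11.6458
  x_2 = 2.7533 - 0.05*5.5066 = 2.478
  y_2 = 1.941 - 0.05*11.6458 = 1.3587
f(2.478, 1.3587) = 1*2.478^2 + 3*1.3587^2 = 11.6782


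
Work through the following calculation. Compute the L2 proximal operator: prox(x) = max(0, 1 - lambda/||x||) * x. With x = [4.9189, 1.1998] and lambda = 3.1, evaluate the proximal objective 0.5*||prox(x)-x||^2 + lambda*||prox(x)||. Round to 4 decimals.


Step 1: Compute ||x||.
||x|| = 5.0631
Step 2: Compute scaling factor.
scale = max(0, 1 - 3.1/5.0631) = 0.3877
Step 3: prox(x) = [1.9072, 0.4652]
||prox(x)|| = 1.9631
Step 4: Proximal objective.
0.5*||prox-x||^2 = 4.805
lambda*||prox|| = 6.0856
Total = 10.8906


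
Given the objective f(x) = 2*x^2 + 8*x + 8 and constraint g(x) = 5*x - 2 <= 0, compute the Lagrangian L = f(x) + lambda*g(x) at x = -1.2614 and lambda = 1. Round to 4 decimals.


Step 1: Evaluate f(x).
f(-1.2614) = 2*(-1.2614)^2 + 8*(-1.2614) + 8 = 1.0911
Step 2: Evaluate g(x).
g(-1.2614) = 5*-1.2614 - 2 = -8.307
Step 3: Compute Lagrangian.
L = 1.0911 + 1*-8.307 = -7.2159


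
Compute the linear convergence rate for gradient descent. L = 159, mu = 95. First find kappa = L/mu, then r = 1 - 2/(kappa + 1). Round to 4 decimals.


Step 1: Compute the condition number.
kappa = L/mu = 159/95 = 1.6737
Step 2: Compute the convergence rate.
r = 1 - 2/(kappa + 1) = 1 - 2*mu/(L + mu) = (L - mu)/(L + mu) = 64/254 = 0.252


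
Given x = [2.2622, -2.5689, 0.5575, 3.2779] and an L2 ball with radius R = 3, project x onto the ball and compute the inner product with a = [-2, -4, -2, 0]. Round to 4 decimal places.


Step 1: Compute ||x|| (intermediates to 6 decimals).
||x|| = sqrt(2.2622^2 + (-2.5689)^2 + 0.5575^2 + 3.2779^2) = 4.772026
Step 2: Project.
Since ||x|| > R, scale = R/||x|| = 3/4.772026 = 0.628664, proj(x) = scale * x
proj(x) = [1.422164, -1.614975, 0.35048, 2.060698]
Step 3: Dot product.
a^T * proj(x) = -2*1.422164 - 4*(-1.614975) - 2*0.35048 + 0*2.060698 = 2.9146


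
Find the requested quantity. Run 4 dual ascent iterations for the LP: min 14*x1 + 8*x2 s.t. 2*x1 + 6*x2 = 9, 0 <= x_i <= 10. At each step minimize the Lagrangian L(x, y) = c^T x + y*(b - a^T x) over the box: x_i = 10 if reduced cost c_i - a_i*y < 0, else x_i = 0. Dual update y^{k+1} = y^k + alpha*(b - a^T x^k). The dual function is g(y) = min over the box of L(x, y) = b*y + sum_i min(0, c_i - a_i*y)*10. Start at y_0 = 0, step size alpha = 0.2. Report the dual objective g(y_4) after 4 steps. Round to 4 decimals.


Dual ascent for LP: min 14*x1 + 8*x2, 2*x1 + 6*x2 = 9, 0 <= x_i <= 10
Step 1: y^k = 0.0, reduced costs: (14.0, 8.0)
  x^k = (0.0, 0.0), subgradient = b - a^T x = 9.0
  y^{k+1} = 0.0 + 0.2*9.0 = 1.8
Step 2: y^k = 1.8, reduced costs: (10.4, -2.8)
  x^k = (0.0, 10.0), subgradient = b - a^T x = -51.0
  y^{k+1} = 1.8 + 0.2*-51.0 = -8.4
Step 3: y^k = -8.4, reduced costs: (30.8, 58.4)
  x^k = (0.0, 0.0), subgradient = b - a^T x = 9.0
  y^{k+1} = -8.4 + 0.2*9.0 = -6.6
Step 4: y^k = -6.6, reduced costs: (27.2, 47.6)
  x^k = (0.0, 0.0), subgradient = b - a^T x = 9.0
  y^{k+1} = -6.6 + 0.2*9.0 = -4.8
Dual objective at y_4 = -4.8: reduced costs (23.6, 36.8), box minimizer x = (0.0, 0.0)
g(y_4) = b*y + (c1 - a1*y)*x1 + (c2 - a2*y)*x2 = 9*(-4.8) + 23.6*0.0 + 36.8*0.0 = -43.2 + 0.0 + 0.0 = -43.2


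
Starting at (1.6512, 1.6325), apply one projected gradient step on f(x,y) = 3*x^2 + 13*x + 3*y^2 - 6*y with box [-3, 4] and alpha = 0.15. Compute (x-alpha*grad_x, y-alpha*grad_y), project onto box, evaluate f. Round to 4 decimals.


Step 1: Compute gradient at (1.6512, 1.6325).
grad_x = 2*3*1.6512 + 13 = 22.9072
grad_y = 2*3*1.6325 - 6 = 3.795
Step 2: Gradient step.
x_raw = 1.6512 - 0.15*22.9072 = -1.7849
y_raw = 1.6325 - 0.15*3.795 = 1.0633
Step 3: Project onto [-3, 4].
x_proj = clip(-1.7849) = -1.7849
y_proj = clip(1.0633) = 1.0633
Step 4: Evaluate f.
f(-1.7849, 1.0633) = -16.634


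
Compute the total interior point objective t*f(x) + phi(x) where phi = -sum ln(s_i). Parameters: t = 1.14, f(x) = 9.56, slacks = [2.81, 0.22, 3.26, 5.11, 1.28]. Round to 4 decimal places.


Step 1: Compute log-barrier.
ln values: [1.0332, -1.5141, 1.1817, 1.6312, 0.2469]
phi = -(1.0332 - 1.5141 + 1.1817 + 1.6312 + 0.2469) = -2.5788
Step 2: Compute augmented objective.
t*f(x) = 1.14*9.56 = 10.8984
Total = 10.8984 - 2.5788 = 8.3196


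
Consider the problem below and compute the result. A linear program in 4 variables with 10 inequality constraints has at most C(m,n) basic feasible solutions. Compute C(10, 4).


Each vertex corresponds to some choice of n active constraints out of m, so the number of vertices is at most C(m, n) = m! / (n!(m-n)!).
m = 10, n = 4
Numerator: 10 * 9 * 8 * 7
Denominator: 4! = 24
C(10, 4) = 210


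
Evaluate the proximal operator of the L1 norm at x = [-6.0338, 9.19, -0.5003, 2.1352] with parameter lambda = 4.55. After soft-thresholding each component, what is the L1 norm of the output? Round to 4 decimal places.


Soft-thresholding with lambda = 4.55:
prox(-6.0338) = sign(-6.0338)*max(|-6.0338| - 4.55, 0) = -1.4838
prox(9.19) = sign(9.19)*max(|9.19| - 4.55, 0) = 4.64
prox(-0.5003) = sign(-0.5003)*max(|-0.5003| - 4.55, 0) = 0.0
prox(2.1352) = sign(2.1352)*max(|2.1352| - 4.55, 0) = 0.0
prox(x) = [-1.4838, 4.64, 0.0, 0.0]
||prox(x)||_1 = 1.4838 + 4.64 + 0.0 + 0.0 = 6.1238


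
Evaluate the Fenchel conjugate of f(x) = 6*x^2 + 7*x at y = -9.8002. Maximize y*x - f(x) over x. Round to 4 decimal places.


f*(y) = sup_x {y*x - a*x^2 - b*x} = sup_x {(y-b)*x - a*x^2}
FOC: (y - b) - 2a*x = 0 => x* = (y - b)/(2a)
x* = (-9.8002 - 7)/(2*6) = -1.4
f*(-9.8002) = (y-b)^2/(4a) = (-9.8002 - 7)^2/(4*6)
= 282.2467/24 = 11.7603


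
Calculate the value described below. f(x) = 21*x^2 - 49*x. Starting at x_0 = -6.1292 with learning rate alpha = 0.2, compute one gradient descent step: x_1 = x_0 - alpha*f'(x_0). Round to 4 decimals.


We compute the gradient at x_0 and apply the update.
f'(x) = 42*x - 49
f'(-6.1292) = 42*-6.1292 - 49 = -306.4264
x_1 = -6.1292 - 0.2*-306.4264 = 55.1561


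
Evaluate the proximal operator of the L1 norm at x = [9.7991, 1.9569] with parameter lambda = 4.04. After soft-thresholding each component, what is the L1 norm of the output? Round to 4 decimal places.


Soft-thresholding with lambda = 4.04:
prox(9.7991) = sign(9.7991)*max(|9.7991| - 4.04, 0) = 5.7591
prox(1.9569) = sign(1.9569)*max(|1.9569| - 4.04, 0) = 0.0
prox(x) = [5.7591, 0.0]
||prox(x)||_1 = 5.7591 + 0.0 = 5.7591


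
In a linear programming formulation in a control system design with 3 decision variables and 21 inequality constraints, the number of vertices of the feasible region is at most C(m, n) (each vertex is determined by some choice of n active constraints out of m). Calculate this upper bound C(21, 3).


Each vertex corresponds to some choice of n active constraints out of m, so the number of vertices is at most C(m, n) = m! / (n!(m-n)!).
m = 21, n = 3
Numerator: 21 * 20 * 19
Denominator: 3! = 6
C(21, 3) = 1330


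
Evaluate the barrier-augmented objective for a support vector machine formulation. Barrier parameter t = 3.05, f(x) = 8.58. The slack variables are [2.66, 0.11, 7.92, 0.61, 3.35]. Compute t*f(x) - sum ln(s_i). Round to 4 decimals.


Step 1: Compute log-barrier.
ln values: [0.9783, -2.2073, 2.0694, -0.4943, 1.209]
phi = -(0.9783 - 2.2073 + 2.0694 - 0.4943 + 1.209) = -1.5551
Step 2: Compute augmented objective.
t*f(x) = 3.05*8.58 = 26.169
Total = 26.169 - 1.5551 = 24.6139


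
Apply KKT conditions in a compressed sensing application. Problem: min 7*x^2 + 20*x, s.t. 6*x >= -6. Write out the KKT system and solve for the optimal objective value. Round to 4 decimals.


Step 1: Try lambda = 0 (constraint inactive).
x_unc = -20/(2*7) = -1.4286
Check: 6*-1.4286 = -8.5716 < -6 -- violated!
Step 2: Constraint must be active: 6*x = -6
x* = -6/6 = -1.0
lambda = (2*7*(-1.0) + 20)/6 = 1.0
Step 3: Compute optimal value.
f(x*) = 7*(-1.0)^2 + 20*(-1.0) = -13.0


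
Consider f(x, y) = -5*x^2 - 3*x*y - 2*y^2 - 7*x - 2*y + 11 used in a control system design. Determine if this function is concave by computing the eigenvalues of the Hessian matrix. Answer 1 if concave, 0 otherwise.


The Hessian of f(x,y) = -5*x^2 - 3*x*y - 2*y^2 - 7*x - 2*y + 11 is:
H = [[-10, -3], [-3, -4]]
Trace = -10 - 4 = -14
Determinant = -10*-4 - (-3)^2 = 31
Discriminant = (-14)^2 - 4*31 = 72.0
Eigenvalues: lambda_1 = -11.2426, lambda_2 = -2.7574
The function is concave.

1


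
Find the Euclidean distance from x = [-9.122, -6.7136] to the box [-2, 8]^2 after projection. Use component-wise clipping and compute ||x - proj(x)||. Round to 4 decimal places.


Project each component onto [-2, 8].
clip(-9.122) = -2.0, clip(-6.7136) = -2.0
Projection = [-2.0, -2.0]
Squared diffs: [50.7229, 22.218]
Distance = sqrt(72.9409) = 8.5405


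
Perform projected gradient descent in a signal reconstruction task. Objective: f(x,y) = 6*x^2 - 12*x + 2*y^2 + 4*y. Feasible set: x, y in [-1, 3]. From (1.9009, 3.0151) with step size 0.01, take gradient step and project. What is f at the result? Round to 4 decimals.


Step 1: Compute gradient at (1.9009, 3.0151).
grad_x = 2*6*1.9009 - 12 = 10.8108
grad_y = 2*2*3.0151 + 4 = 16.0604
Step 2: Gradient step.
x_raw = 1.9009 - 0.01*10.8108 = 1.7928
y_raw = 3.0151 - 0.01*16.0604 = 2.8545
Step 3: Project onto [-1, 3].
x_proj = clip(1.7928) = 1.7928
y_proj = clip(2.8545) = 2.8545
Step 4: Evaluate f.
f(1.7928, 2.8545) = 25.4854


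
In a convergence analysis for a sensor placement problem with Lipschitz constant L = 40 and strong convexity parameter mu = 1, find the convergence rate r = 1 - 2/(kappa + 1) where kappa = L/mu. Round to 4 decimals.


Step 1: Compute the condition number.
kappa = L/mu = 40/1 = 40.0
Step 2: Compute the convergence rate.
r = 1 - 2/(kappa + 1) = 1 - 2*mu/(L + mu) = (L - mu)/(L + mu) = 39/41 = 0.9512


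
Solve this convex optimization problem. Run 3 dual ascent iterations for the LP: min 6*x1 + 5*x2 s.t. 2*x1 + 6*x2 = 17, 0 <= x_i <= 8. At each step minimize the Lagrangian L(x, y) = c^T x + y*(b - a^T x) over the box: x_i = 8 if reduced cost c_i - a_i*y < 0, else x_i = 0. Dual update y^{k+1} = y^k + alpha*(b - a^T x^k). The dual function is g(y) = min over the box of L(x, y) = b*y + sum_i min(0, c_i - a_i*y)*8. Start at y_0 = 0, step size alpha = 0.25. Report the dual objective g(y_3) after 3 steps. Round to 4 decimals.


Dual ascent for LP: min 6*x1 + 5*x2, 2*x1 + 6*x2 = 17, 0 <= x_i <= 8
Step 1: y^k = 0.0, reduced costs: (6.0, 5.0)
  x^k = (0.0, 0.0), subgradient = b - a^T x = 17.0
  y^{k+1} = 0.0 + 0.25*17.0 = 4.25
Step 2: y^k = 4.25, reduced costs: (-2.5, -20.5)
  x^k = (8.0, 8.0), subgradient = b - a^T x = -47.0
  y^{k+1} = 4.25 + 0.25*-47.0 = -7.5
Step 3: y^k = -7.5, reduced costs: (21.0, 50.0)
  x^k = (0.0, 0.0), subgradient = b - a^T x = 17.0
  y^{k+1} = -7.5 + 0.25*17.0 = -3.25
Dual objective at y_3 = -3.25: reduced costs (12.5, 24.5), box minimizer x = (0.0, 0.0)
g(y_3) = b*y + (c1 - a1*y)*x1 + (c2 - a2*y)*x2 = 17*(-3.25) + 12.5*0.0 + 24.5*0.0 = -55.25 + 0.0 + 0.0 = -55.25


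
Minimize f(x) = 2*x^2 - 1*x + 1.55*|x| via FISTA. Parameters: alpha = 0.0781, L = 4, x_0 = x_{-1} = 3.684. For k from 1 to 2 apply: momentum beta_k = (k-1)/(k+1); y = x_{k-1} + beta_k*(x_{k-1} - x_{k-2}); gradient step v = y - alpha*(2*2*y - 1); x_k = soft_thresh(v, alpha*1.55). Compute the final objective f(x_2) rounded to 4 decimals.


FISTA on f(x) = 2*x^2 - 1*x + 1.55*|x|
L = 4, alpha = 0.0781
Iteration 1: beta = 0.0, y = 3.684 + 0.0*(3.684 - 3.684) = 3.684
  grad(y) = 13.736, v = y - alpha*grad = 2.6112
  prox(v) = soft_thresh(2.6112, 0.1211) = 2.4902
Iteration 2: beta = 0.3333, y = 2.4902 + 0.3333*(2.4902 - 3.684) = 2.0922
  grad(y) = 7.3689, v = y - alpha*grad = 1.5167
  prox(v) = soft_thresh(1.5167, 0.1211) = 1.3957
f(x_2) = 2*1.3957^2 - 1*1.3957 + 1.55*|1.3957| = 4.6633


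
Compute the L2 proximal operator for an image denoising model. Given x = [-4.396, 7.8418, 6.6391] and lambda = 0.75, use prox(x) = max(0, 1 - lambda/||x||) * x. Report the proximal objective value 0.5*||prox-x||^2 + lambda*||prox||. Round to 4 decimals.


Step 1: Compute ||x||.
||x|| = 11.1757
Step 2: Compute scaling factor.
scale = max(0, 1 - 0.75/11.1757) = 0.9329
Step 3: prox(x) = [-4.101, 7.3155, 6.1936]
||prox(x)|| = 10.4257
Step 4: Proximal objective.
0.5*||prox-x||^2 = 0.2813
lambda*||prox|| = 7.8193
Total = 8.1005


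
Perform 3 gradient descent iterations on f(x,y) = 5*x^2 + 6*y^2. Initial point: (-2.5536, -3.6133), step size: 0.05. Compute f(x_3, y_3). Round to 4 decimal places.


Gradient descent on f(x,y) = 5*x^2 + 6*y^2.
Starting point: (-2.5536, -3.6133), alpha = 0.05
Step 1: grad_x = 2*5*-2.5536 = -25.536, grad_y = 2*6*-3.6133 = -43.3596
  x_1 = -2.5536 - 0.05*-25.536 = -1.2768
  y_1 = -3.6133 - 0.05*-43.3596 = -1.4453
Step 2: grad_x = 2*5*-1.2768 = -12.768, grad_y = 2*6*-1.4453 = -17.3438
  x_2 = -1.2768 - 0.05*-12.768 = -0.6384
  y_2 = -1.4453 - 0.05*-17.3438 = -0.5781
Step 3: grad_x = 2*5*-0.6384 = -6.384, grad_y = 2*6*-0.5781 = -6.9375
  x_3 = -0.6384 - 0.05*-6.384 = -0.3192
  y_3 = -0.5781 - 0.05*-6.9375 = -0.2313
f(-0.3192, -0.2313) = 5*(-0.3192)^2 + 6*(-0.2313)^2 = 0.8303


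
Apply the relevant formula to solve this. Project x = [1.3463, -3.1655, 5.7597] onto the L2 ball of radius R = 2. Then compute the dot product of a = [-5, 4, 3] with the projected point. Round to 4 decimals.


Step 1: Compute ||x|| (intermediates to 6 decimals).
||x|| = sqrt(1.3463^2 + (-3.1655)^2 + 5.7597^2) = 6.70873
Step 2: Project.
Since ||x|| > R, scale = R/||x|| = 2/6.70873 = 0.298119, proj(x) = scale * x
proj(x) = [0.401358, -0.943696, 1.717076]
Step 3: Dot product.
a^T * proj(x) = -5*0.401358 + 4*(-0.943696) + 3*1.717076 = -0.6303
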